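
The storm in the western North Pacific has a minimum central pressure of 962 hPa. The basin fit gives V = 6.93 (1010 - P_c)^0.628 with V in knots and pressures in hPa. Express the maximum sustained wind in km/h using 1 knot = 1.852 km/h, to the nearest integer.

146 km/h

ΔP = 1010 − 962 = 48 hPa.
V ≈ 6.93 × 48^0.628 = 6.93 × 11.372 ≈ 78.805 kt.
78.805 × 1.852 ≈ 145.95 km/h → 146 km/h.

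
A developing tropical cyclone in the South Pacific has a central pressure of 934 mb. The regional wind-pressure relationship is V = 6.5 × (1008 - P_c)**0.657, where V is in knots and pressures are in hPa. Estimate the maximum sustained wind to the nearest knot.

ΔP = 1008 − 934 = 74 mb.
74^0.657 ≈ 16.908.
V ≈ 6.5 × 16.908 ≈ 109.9 kt.

110 kt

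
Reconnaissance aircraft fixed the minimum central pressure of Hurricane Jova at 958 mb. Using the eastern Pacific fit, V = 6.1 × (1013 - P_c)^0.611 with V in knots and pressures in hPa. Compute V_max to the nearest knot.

ΔP = 1013 − 958 = 55 mb.
55^0.611 ≈ 11.571.
V ≈ 6.1 × 11.571 ≈ 70.6 kt.

71 kt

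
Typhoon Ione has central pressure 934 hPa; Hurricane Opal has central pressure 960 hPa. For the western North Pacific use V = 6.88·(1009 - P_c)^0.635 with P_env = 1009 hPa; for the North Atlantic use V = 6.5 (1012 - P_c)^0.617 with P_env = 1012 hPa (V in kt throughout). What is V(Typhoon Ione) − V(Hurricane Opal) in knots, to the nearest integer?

Typhoon Ione: ΔP = 75; V ≈ 6.88 × 75^0.635 ≈ 106.72 kt.
Hurricane Opal: ΔP = 52; V ≈ 6.5 × 52^0.617 ≈ 74.42 kt.
Difference ≈ 106.72 − 74.42 = 32.30 → 32 kt.

32 kt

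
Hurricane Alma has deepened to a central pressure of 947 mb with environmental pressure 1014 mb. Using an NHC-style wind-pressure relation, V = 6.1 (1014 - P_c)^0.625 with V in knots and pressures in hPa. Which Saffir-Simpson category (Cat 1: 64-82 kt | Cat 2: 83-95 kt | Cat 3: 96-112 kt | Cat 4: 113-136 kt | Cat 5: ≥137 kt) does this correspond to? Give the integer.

ΔP = 1014 − 947 = 67 mb.
V ≈ 6.1 × 67^0.625 = 6.1 × 13.85 ≈ 84 kt.
84 kt falls in the Category 2 band.

2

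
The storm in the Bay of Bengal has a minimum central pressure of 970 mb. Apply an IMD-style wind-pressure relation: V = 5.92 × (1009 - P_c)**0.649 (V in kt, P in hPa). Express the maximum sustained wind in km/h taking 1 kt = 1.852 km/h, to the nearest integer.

118 km/h

ΔP = 1009 − 970 = 39 mb.
V ≈ 5.92 × 39^0.649 = 5.92 × 10.780 ≈ 63.815 kt.
63.815 × 1.852 ≈ 118.19 km/h → 118 km/h.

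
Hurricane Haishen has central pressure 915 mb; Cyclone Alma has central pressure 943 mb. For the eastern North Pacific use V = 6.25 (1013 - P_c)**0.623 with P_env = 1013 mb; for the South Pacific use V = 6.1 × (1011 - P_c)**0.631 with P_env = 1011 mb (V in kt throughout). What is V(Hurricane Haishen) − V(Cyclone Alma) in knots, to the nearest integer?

Hurricane Haishen: ΔP = 98; V ≈ 6.25 × 98^0.623 ≈ 108.75 kt.
Cyclone Alma: ΔP = 68; V ≈ 6.1 × 68^0.631 ≈ 87.43 kt.
Difference ≈ 108.75 − 87.43 = 21.32 → 21 kt.

21 kt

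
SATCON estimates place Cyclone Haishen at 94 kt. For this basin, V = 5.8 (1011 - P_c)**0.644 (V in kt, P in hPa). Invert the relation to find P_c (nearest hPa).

ΔP = (V / 5.8)^(1/0.644) = (94/5.8)^1.553.
94/5.8 = 16.207; 16.207^1.553 ≈ 75.58 hPa.
P_c = 1011 − 75.58 = 935.42 ≈ 935 hPa.

935 hPa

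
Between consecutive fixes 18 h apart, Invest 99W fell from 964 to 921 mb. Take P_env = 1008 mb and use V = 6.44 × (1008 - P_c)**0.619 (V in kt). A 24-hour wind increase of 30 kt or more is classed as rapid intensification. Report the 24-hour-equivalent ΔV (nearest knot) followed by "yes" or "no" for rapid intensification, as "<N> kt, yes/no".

V₁: ΔP = 44, V ≈ 6.44 × 44^0.619 ≈ 67.02 kt.
V₂: ΔP = 87, V ≈ 6.44 × 87^0.619 ≈ 102.20 kt.
ΔV over 18 h = 35.18 kt → 24 h equivalent = 35.18 × 24/18 ≈ 46.91 kt.
47 kt ≥ 30 kt ⇒ rapid intensification.

47 kt, yes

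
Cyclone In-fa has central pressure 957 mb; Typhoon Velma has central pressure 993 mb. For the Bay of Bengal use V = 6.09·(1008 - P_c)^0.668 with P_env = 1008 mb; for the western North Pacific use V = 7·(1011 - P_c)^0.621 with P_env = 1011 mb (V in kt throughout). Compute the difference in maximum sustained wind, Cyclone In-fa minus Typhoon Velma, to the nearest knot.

Cyclone In-fa: ΔP = 51; V ≈ 6.09 × 51^0.668 ≈ 84.19 kt.
Typhoon Velma: ΔP = 18; V ≈ 7 × 18^0.621 ≈ 42.13 kt.
Difference ≈ 84.19 − 42.13 = 42.06 → 42 kt.

42 kt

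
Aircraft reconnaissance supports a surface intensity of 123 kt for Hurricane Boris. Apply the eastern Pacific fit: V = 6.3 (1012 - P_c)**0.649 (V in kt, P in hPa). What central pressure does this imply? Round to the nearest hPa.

915 hPa

ΔP = (V / 6.3)^(1/0.649) = (123/6.3)^1.541.
123/6.3 = 19.524; 19.524^1.541 ≈ 97.40 hPa.
P_c = 1012 − 97.40 = 914.60 ≈ 915 hPa.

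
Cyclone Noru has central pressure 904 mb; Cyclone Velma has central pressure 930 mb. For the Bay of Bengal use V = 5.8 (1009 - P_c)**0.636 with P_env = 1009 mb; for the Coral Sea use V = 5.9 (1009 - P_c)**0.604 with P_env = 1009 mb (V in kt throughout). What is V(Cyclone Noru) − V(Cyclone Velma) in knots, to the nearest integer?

29 kt

Cyclone Noru: ΔP = 105; V ≈ 5.8 × 105^0.636 ≈ 111.92 kt.
Cyclone Velma: ΔP = 79; V ≈ 5.9 × 79^0.604 ≈ 82.61 kt.
Difference ≈ 111.92 − 82.61 = 29.31 → 29 kt.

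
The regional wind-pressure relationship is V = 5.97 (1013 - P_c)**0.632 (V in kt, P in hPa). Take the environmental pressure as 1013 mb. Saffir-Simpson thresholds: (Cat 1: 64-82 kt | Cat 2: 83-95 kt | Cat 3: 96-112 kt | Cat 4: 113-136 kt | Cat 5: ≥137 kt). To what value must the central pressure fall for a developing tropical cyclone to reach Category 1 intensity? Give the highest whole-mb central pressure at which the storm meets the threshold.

970 mb

Category 1 begins at V = 64 kt.
Required ΔP = (64/5.97)^(1/0.632) = 10.720^1.582 ≈ 42.67 mb.
P_c ≤ 1013 − 42.67 = 970.33, so the highest integer P_c is 970 mb.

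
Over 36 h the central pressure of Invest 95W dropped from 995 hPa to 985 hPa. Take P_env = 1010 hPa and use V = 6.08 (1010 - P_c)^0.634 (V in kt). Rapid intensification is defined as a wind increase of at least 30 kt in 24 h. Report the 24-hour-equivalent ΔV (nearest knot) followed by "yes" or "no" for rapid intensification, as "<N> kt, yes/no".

9 kt, no

V₁: ΔP = 15, V ≈ 6.08 × 15^0.634 ≈ 33.85 kt.
V₂: ΔP = 25, V ≈ 6.08 × 25^0.634 ≈ 46.79 kt.
ΔV over 36 h = 12.94 kt → 24 h equivalent = 12.94 × 24/36 ≈ 8.63 kt.
9 kt < 30 kt ⇒ not rapid intensification.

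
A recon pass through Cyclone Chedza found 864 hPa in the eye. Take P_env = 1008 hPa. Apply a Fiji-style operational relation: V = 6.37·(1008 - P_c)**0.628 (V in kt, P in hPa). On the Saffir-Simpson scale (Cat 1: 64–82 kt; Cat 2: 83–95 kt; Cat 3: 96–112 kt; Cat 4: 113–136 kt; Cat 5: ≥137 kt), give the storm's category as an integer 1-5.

5

ΔP = 1008 − 864 = 144 hPa.
V ≈ 6.37 × 144^0.628 = 6.37 × 22.67 ≈ 144 kt.
144 kt falls in the Category 5 band.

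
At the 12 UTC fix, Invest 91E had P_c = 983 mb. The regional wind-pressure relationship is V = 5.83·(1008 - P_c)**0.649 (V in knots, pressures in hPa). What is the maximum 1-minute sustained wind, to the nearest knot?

47 kt

ΔP = 1008 − 983 = 25 mb.
25^0.649 ≈ 8.077.
V ≈ 5.83 × 8.077 ≈ 47.1 kt.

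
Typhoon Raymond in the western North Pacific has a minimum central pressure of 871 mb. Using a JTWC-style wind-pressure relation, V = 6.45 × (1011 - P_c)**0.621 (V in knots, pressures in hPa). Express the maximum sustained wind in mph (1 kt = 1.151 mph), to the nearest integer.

160 mph

ΔP = 1011 − 871 = 140 mb.
V ≈ 6.45 × 140^0.621 = 6.45 × 21.515 ≈ 138.773 kt.
138.773 × 1.151 ≈ 159.73 mph → 160 mph.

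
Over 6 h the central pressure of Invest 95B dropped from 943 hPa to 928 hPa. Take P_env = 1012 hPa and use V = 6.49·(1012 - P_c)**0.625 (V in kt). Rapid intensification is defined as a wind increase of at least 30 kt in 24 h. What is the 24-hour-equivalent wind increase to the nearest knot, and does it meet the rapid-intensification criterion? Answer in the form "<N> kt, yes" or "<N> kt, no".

48 kt, yes

V₁: ΔP = 69, V ≈ 6.49 × 69^0.625 ≈ 91.52 kt.
V₂: ΔP = 84, V ≈ 6.49 × 84^0.625 ≈ 103.49 kt.
ΔV over 6 h = 11.97 kt → 24 h equivalent = 11.97 × 24/6 ≈ 47.88 kt.
48 kt ≥ 30 kt ⇒ rapid intensification.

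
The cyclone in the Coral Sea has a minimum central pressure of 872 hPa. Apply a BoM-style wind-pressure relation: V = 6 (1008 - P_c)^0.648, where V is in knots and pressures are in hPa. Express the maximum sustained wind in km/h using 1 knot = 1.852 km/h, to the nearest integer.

268 km/h

ΔP = 1008 − 872 = 136 hPa.
V ≈ 6 × 136^0.648 = 6 × 24.129 ≈ 144.772 kt.
144.772 × 1.852 ≈ 268.12 km/h → 268 km/h.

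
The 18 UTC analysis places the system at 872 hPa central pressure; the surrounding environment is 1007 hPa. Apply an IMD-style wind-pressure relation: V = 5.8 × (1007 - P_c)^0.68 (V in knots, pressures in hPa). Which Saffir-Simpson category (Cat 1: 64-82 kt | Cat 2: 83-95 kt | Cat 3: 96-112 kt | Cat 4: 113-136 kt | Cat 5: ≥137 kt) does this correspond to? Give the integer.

ΔP = 1007 − 872 = 135 hPa.
V ≈ 5.8 × 135^0.68 = 5.8 × 28.09 ≈ 163 kt.
163 kt falls in the Category 5 band.

5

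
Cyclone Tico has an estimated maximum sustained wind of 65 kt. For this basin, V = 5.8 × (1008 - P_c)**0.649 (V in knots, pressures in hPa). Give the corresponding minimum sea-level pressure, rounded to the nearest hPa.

967 hPa

ΔP = (V / 5.8)^(1/0.649) = (65/5.8)^1.541.
65/5.8 = 11.207; 11.207^1.541 ≈ 41.41 hPa.
P_c = 1008 − 41.41 = 966.59 ≈ 967 hPa.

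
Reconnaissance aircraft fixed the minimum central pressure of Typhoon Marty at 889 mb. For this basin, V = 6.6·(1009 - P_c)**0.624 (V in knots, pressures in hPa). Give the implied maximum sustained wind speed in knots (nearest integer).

131 kt

ΔP = 1009 − 889 = 120 mb.
120^0.624 ≈ 19.834.
V ≈ 6.6 × 19.834 ≈ 130.9 kt.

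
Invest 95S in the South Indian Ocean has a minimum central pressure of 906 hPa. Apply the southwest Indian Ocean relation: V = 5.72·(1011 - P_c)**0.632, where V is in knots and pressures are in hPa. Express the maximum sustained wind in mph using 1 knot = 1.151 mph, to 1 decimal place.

124.7 mph

ΔP = 1011 − 906 = 105 hPa.
V ≈ 5.72 × 105^0.632 = 5.72 × 18.941 ≈ 108.340 kt.
108.340 × 1.151 ≈ 124.70 mph → 124.7 mph.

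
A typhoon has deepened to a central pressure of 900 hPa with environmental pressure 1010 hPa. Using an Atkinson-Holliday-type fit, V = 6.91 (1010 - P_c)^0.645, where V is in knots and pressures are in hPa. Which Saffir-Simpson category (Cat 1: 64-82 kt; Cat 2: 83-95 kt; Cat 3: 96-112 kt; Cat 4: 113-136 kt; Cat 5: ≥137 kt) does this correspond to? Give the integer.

ΔP = 1010 − 900 = 110 hPa.
V ≈ 6.91 × 110^0.645 = 6.91 × 20.73 ≈ 143 kt.
143 kt falls in the Category 5 band.

5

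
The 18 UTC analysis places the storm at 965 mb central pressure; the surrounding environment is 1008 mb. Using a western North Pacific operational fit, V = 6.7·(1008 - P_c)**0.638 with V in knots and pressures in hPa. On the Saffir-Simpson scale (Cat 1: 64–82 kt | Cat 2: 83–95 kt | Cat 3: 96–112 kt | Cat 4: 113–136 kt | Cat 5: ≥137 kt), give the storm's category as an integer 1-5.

ΔP = 1008 − 965 = 43 mb.
V ≈ 6.7 × 43^0.638 = 6.7 × 11.02 ≈ 74 kt.
74 kt falls in the Category 1 band.

1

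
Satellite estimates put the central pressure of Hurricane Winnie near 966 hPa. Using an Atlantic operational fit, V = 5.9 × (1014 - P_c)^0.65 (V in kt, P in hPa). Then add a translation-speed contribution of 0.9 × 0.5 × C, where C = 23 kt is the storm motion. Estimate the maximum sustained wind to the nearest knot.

ΔP = 1014 − 966 = 48 hPa.
48^0.65 ≈ 12.382.
V ≈ 5.9 × 12.382 ≈ 73.1 kt.
Translation term: 0.9 × 0.5 × 23 = 10.35 kt.
Corrected V ≈ 83.45 kt → 83 kt.

83 kt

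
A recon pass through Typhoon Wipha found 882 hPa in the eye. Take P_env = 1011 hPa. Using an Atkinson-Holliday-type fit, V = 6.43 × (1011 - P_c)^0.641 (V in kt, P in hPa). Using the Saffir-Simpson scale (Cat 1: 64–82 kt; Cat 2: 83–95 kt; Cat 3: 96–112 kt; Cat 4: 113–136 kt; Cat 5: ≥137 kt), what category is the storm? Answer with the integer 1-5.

ΔP = 1011 − 882 = 129 hPa.
V ≈ 6.43 × 129^0.641 = 6.43 × 22.54 ≈ 145 kt.
145 kt falls in the Category 5 band.

5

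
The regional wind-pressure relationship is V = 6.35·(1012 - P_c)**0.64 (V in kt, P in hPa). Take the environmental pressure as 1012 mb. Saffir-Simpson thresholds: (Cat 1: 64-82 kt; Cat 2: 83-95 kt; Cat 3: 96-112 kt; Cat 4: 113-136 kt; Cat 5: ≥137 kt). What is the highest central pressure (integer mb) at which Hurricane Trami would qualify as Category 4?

922 mb

Category 4 begins at V = 113 kt.
Required ΔP = (113/6.35)^(1/0.64) = 17.795^1.562 ≈ 89.87 mb.
P_c ≤ 1012 − 89.87 = 922.13, so the highest integer P_c is 922 mb.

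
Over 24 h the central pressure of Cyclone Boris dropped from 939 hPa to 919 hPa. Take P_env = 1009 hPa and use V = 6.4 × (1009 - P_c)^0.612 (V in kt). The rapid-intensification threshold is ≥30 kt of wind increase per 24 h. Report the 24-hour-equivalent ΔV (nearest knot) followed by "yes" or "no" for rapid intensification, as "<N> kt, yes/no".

14 kt, no

V₁: ΔP = 70, V ≈ 6.4 × 70^0.612 ≈ 86.17 kt.
V₂: ΔP = 90, V ≈ 6.4 × 90^0.612 ≈ 100.50 kt.
ΔV over 24 h = 14.33 kt → 24 h equivalent = 14.33 × 24/24 ≈ 14.33 kt.
14 kt < 30 kt ⇒ not rapid intensification.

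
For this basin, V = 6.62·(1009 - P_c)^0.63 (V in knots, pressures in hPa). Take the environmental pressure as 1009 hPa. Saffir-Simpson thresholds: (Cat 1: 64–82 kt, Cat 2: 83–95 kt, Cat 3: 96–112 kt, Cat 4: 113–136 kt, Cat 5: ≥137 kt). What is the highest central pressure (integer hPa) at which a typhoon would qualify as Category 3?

939 hPa

Category 3 begins at V = 96 kt.
Required ΔP = (96/6.62)^(1/0.63) = 14.502^1.587 ≈ 69.75 hPa.
P_c ≤ 1009 − 69.75 = 939.25, so the highest integer P_c is 939 hPa.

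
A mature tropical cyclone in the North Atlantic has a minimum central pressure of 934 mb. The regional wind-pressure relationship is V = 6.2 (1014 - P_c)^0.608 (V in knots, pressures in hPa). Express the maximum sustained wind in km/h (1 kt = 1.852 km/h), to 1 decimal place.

164.9 km/h

ΔP = 1014 − 934 = 80 mb.
V ≈ 6.2 × 80^0.608 = 6.2 × 14.357 ≈ 89.016 kt.
89.016 × 1.852 ≈ 164.86 km/h → 164.9 km/h.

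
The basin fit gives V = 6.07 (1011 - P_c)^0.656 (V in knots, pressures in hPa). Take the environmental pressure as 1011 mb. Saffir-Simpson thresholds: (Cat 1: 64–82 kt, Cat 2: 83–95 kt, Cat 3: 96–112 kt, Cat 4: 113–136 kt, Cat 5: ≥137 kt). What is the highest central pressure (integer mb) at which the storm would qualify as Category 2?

Category 2 begins at V = 83 kt.
Required ΔP = (83/6.07)^(1/0.656) = 13.674^1.524 ≈ 53.89 mb.
P_c ≤ 1011 − 53.89 = 957.11, so the highest integer P_c is 957 mb.

957 mb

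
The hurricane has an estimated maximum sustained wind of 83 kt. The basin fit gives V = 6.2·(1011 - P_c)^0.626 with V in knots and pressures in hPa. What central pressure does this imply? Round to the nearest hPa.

ΔP = (V / 6.2)^(1/0.626) = (83/6.2)^1.597.
83/6.2 = 13.387; 13.387^1.597 ≈ 63.07 hPa.
P_c = 1011 − 63.07 = 947.93 ≈ 948 hPa.

948 hPa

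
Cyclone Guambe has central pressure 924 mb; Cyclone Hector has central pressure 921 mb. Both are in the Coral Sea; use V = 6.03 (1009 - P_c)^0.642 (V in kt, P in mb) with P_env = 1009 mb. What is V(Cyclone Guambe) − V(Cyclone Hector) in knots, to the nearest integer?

-2 kt

Cyclone Guambe: ΔP = 85; V ≈ 6.03 × 85^0.642 ≈ 104.47 kt.
Cyclone Hector: ΔP = 88; V ≈ 6.03 × 88^0.642 ≈ 106.83 kt.
Difference ≈ 104.47 − 106.83 = -2.36 → -2 kt.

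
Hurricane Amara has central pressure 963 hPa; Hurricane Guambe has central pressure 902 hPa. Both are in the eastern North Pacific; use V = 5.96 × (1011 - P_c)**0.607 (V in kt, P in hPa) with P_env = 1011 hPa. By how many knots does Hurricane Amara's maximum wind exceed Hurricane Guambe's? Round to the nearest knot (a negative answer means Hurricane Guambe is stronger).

Hurricane Amara: ΔP = 48; V ≈ 5.96 × 48^0.607 ≈ 62.48 kt.
Hurricane Guambe: ΔP = 109; V ≈ 5.96 × 109^0.607 ≈ 102.79 kt.
Difference ≈ 62.48 − 102.79 = -40.31 → -40 kt.

-40 kt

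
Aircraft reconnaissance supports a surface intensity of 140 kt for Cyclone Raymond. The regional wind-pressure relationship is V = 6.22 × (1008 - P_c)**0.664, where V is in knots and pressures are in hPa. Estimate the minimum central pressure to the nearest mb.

ΔP = (V / 6.22)^(1/0.664) = (140/6.22)^1.506.
140/6.22 = 22.508; 22.508^1.506 ≈ 108.81 mb.
P_c = 1008 − 108.81 = 899.19 ≈ 899 mb.

899 mb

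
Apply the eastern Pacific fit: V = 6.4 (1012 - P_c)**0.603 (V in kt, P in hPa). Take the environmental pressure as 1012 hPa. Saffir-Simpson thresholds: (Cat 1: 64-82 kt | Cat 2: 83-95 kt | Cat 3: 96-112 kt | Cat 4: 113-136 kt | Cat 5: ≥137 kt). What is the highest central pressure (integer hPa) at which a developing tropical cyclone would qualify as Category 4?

895 hPa

Category 4 begins at V = 113 kt.
Required ΔP = (113/6.4)^(1/0.603) = 17.656^1.658 ≈ 116.90 hPa.
P_c ≤ 1012 − 116.90 = 895.10, so the highest integer P_c is 895 hPa.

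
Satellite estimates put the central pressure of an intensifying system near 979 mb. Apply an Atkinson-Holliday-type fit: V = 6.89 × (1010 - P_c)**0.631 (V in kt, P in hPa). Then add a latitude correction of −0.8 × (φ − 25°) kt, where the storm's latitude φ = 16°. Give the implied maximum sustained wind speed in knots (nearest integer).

ΔP = 1010 − 979 = 31 mb.
31^0.631 ≈ 8.731.
V ≈ 6.89 × 8.731 ≈ 60.2 kt.
Latitude correction: −0.8 × (16 − 25) = 7.2 kt.
Corrected V ≈ 67.4 kt → 67 kt.

67 kt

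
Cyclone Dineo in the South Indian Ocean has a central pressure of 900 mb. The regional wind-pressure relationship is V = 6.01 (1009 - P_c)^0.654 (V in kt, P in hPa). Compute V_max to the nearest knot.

ΔP = 1009 − 900 = 109 mb.
109^0.654 ≈ 21.502.
V ≈ 6.01 × 21.502 ≈ 129.2 kt.

129 kt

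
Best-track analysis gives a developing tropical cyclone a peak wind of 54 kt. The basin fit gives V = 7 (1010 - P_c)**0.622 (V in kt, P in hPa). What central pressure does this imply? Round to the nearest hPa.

ΔP = (V / 7)^(1/0.622) = (54/7)^1.608.
54/7 = 7.714; 7.714^1.608 ≈ 26.70 hPa.
P_c = 1010 − 26.70 = 983.30 ≈ 983 hPa.

983 hPa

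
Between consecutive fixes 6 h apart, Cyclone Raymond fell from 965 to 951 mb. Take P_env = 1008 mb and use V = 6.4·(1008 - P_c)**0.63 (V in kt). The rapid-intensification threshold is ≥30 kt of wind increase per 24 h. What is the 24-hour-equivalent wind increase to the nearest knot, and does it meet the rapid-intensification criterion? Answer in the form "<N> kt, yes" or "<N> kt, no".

V₁: ΔP = 43, V ≈ 6.4 × 43^0.63 ≈ 68.43 kt.
V₂: ΔP = 57, V ≈ 6.4 × 57^0.63 ≈ 81.73 kt.
ΔV over 6 h = 13.30 kt → 24 h equivalent = 13.30 × 24/6 ≈ 53.20 kt.
53 kt ≥ 30 kt ⇒ rapid intensification.

53 kt, yes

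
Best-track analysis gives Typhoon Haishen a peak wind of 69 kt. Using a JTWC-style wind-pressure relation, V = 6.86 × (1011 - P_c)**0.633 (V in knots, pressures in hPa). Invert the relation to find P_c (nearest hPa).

973 hPa

ΔP = (V / 6.86)^(1/0.633) = (69/6.86)^1.580.
69/6.86 = 10.058; 10.058^1.580 ≈ 38.35 hPa.
P_c = 1011 − 38.35 = 972.65 ≈ 973 hPa.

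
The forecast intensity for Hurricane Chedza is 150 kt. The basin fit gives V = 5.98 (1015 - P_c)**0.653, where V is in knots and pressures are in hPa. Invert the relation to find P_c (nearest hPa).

ΔP = (V / 5.98)^(1/0.653) = (150/5.98)^1.531.
150/5.98 = 25.084; 25.084^1.531 ≈ 139.00 hPa.
P_c = 1015 − 139.00 = 876.00 ≈ 876 hPa.

876 hPa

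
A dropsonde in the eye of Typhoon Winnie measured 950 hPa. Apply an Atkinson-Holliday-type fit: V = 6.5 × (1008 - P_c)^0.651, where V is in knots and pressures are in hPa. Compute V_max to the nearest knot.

ΔP = 1008 − 950 = 58 hPa.
58^0.651 ≈ 14.060.
V ≈ 6.5 × 14.060 ≈ 91.4 kt.

91 kt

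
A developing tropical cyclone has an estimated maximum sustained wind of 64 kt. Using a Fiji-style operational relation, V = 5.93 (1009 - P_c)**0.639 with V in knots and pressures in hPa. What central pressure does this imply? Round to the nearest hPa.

968 hPa

ΔP = (V / 5.93)^(1/0.639) = (64/5.93)^1.565.
64/5.93 = 10.793; 10.793^1.565 ≈ 41.38 hPa.
P_c = 1009 − 41.38 = 967.62 ≈ 968 hPa.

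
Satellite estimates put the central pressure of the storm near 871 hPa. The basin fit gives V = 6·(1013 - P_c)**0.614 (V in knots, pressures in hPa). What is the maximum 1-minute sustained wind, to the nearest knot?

126 kt

ΔP = 1013 − 871 = 142 hPa.
142^0.614 ≈ 20.965.
V ≈ 6 × 20.965 ≈ 125.8 kt.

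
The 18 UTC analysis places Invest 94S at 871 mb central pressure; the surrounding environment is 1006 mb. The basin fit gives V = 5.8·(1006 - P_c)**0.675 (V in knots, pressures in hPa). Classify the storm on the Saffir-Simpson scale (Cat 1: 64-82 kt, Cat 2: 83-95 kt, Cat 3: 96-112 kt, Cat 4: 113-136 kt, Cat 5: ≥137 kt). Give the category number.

5

ΔP = 1006 − 871 = 135 mb.
V ≈ 5.8 × 135^0.675 = 5.8 × 27.41 ≈ 159 kt.
159 kt falls in the Category 5 band.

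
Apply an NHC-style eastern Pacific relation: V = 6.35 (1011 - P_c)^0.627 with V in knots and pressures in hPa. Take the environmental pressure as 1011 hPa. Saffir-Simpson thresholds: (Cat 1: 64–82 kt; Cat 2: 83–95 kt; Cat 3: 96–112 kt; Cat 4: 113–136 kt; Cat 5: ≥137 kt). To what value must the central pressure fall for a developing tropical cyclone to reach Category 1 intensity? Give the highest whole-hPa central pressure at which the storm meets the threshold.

Category 1 begins at V = 64 kt.
Required ΔP = (64/6.35)^(1/0.627) = 10.079^1.595 ≈ 39.84 hPa.
P_c ≤ 1011 − 39.84 = 971.16, so the highest integer P_c is 971 hPa.

971 hPa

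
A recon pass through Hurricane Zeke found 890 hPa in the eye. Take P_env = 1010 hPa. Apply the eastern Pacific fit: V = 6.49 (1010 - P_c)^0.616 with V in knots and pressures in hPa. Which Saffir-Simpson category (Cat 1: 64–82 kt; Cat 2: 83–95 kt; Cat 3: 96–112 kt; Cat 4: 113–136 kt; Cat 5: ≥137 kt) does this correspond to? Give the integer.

ΔP = 1010 − 890 = 120 hPa.
V ≈ 6.49 × 120^0.616 = 6.49 × 19.09 ≈ 124 kt.
124 kt falls in the Category 4 band.

4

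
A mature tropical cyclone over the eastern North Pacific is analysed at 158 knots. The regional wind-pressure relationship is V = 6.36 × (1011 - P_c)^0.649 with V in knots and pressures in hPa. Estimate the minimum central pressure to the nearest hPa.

ΔP = (V / 6.36)^(1/0.649) = (158/6.36)^1.541.
158/6.36 = 24.843; 24.843^1.541 ≈ 141.18 hPa.
P_c = 1011 − 141.18 = 869.82 ≈ 870 hPa.

870 hPa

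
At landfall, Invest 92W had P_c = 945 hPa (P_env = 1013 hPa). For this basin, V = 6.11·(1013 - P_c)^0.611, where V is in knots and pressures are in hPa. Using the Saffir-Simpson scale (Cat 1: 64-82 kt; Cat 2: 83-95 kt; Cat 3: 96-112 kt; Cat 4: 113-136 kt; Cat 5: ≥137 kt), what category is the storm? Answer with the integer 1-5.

1

ΔP = 1013 − 945 = 68 hPa.
V ≈ 6.11 × 68^0.611 = 6.11 × 13.17 ≈ 80 kt.
80 kt falls in the Category 1 band.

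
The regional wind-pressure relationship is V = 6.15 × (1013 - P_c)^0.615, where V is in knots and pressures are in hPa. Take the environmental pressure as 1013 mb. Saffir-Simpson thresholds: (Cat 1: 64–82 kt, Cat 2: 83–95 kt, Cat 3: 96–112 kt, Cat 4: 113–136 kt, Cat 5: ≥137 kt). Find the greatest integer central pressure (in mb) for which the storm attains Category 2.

Category 2 begins at V = 83 kt.
Required ΔP = (83/6.15)^(1/0.615) = 13.496^1.626 ≈ 68.82 mb.
P_c ≤ 1013 − 68.82 = 944.18, so the highest integer P_c is 944 mb.

944 mb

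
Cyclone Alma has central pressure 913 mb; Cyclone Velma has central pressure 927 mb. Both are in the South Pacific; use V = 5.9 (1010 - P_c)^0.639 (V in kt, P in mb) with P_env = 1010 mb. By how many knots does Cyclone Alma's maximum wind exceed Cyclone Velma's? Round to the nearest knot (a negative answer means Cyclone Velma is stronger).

10 kt

Cyclone Alma: ΔP = 97; V ≈ 5.9 × 97^0.639 ≈ 109.75 kt.
Cyclone Velma: ΔP = 83; V ≈ 5.9 × 83^0.639 ≈ 99.34 kt.
Difference ≈ 109.75 − 99.34 = 10.41 → 10 kt.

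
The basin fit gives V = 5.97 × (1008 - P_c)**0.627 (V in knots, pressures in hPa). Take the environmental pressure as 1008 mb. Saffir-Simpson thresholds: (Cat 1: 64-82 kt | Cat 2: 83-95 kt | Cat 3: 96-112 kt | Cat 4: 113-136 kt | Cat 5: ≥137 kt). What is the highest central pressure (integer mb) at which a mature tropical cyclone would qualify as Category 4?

899 mb

Category 4 begins at V = 113 kt.
Required ΔP = (113/5.97)^(1/0.627) = 18.928^1.595 ≈ 108.86 mb.
P_c ≤ 1008 − 108.86 = 899.14, so the highest integer P_c is 899 mb.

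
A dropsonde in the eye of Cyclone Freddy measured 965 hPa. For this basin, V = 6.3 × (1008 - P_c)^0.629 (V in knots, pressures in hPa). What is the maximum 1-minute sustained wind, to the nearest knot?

ΔP = 1008 − 965 = 43 hPa.
43^0.629 ≈ 10.653.
V ≈ 6.3 × 10.653 ≈ 67.1 kt.

67 kt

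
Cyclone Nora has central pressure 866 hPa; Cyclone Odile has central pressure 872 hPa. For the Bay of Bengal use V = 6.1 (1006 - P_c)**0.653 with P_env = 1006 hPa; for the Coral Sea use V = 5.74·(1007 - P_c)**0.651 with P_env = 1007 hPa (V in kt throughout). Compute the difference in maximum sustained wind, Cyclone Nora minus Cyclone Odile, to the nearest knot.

Cyclone Nora: ΔP = 140; V ≈ 6.1 × 140^0.653 ≈ 153.73 kt.
Cyclone Odile: ΔP = 135; V ≈ 5.74 × 135^0.651 ≈ 139.88 kt.
Difference ≈ 153.73 − 139.88 = 13.85 → 14 kt.

14 kt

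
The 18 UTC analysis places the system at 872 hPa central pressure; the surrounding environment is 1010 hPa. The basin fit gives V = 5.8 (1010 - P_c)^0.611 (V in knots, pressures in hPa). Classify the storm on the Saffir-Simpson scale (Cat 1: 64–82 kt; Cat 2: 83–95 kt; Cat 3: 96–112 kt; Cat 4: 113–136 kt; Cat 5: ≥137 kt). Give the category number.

ΔP = 1010 − 872 = 138 hPa.
V ≈ 5.8 × 138^0.611 = 5.8 × 20.30 ≈ 118 kt.
118 kt falls in the Category 4 band.

4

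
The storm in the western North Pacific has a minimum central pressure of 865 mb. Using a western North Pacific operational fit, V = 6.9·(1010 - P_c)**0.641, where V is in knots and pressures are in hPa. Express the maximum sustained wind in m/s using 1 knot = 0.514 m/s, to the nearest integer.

86 m/s

ΔP = 1010 − 865 = 145 mb.
V ≈ 6.9 × 145^0.641 = 6.9 × 24.291 ≈ 167.605 kt.
167.605 × 0.514 ≈ 86.15 m/s → 86 m/s.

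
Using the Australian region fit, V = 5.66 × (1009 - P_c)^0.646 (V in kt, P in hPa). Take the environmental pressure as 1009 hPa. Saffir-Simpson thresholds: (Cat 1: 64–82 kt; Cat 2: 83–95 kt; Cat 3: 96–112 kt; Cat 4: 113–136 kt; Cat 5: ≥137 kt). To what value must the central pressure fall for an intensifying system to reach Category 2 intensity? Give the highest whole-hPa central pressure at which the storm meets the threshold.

945 hPa

Category 2 begins at V = 83 kt.
Required ΔP = (83/5.66)^(1/0.646) = 14.664^1.548 ≈ 63.88 hPa.
P_c ≤ 1009 − 63.88 = 945.12, so the highest integer P_c is 945 hPa.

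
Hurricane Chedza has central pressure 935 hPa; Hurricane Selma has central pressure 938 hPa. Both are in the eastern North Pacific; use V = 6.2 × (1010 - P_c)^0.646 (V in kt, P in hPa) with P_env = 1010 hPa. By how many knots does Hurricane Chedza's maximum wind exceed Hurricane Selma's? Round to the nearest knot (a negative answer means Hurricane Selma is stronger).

Hurricane Chedza: ΔP = 75; V ≈ 6.2 × 75^0.646 ≈ 100.85 kt.
Hurricane Selma: ΔP = 72; V ≈ 6.2 × 72^0.646 ≈ 98.23 kt.
Difference ≈ 100.85 − 98.23 = 2.62 → 3 kt.

3 kt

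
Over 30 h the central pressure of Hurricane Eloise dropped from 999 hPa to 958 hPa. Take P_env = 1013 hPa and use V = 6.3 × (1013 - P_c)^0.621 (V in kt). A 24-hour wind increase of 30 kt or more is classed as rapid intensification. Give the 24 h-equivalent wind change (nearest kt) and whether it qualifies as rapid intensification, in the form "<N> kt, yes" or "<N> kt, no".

35 kt, yes

V₁: ΔP = 14, V ≈ 6.3 × 14^0.621 ≈ 32.44 kt.
V₂: ΔP = 55, V ≈ 6.3 × 55^0.621 ≈ 75.88 kt.
ΔV over 30 h = 43.44 kt → 24 h equivalent = 43.44 × 24/30 ≈ 34.75 kt.
35 kt ≥ 30 kt ⇒ rapid intensification.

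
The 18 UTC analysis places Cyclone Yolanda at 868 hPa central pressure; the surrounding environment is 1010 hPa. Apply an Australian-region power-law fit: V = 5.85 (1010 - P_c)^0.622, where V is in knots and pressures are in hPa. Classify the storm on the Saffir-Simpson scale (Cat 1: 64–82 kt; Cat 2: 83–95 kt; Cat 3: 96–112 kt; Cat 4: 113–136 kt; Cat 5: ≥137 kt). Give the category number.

4

ΔP = 1010 − 868 = 142 hPa.
V ≈ 5.85 × 142^0.622 = 5.85 × 21.81 ≈ 128 kt.
128 kt falls in the Category 4 band.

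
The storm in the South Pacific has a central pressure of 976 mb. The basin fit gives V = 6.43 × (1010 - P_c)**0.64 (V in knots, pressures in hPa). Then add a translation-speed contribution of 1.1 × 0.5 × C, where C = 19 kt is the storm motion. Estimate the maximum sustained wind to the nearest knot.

72 kt

ΔP = 1010 − 976 = 34 mb.
34^0.64 ≈ 9.553.
V ≈ 6.43 × 9.553 ≈ 61.4 kt.
Translation term: 1.1 × 0.5 × 19 = 10.45 kt.
Corrected V ≈ 71.85 kt → 72 kt.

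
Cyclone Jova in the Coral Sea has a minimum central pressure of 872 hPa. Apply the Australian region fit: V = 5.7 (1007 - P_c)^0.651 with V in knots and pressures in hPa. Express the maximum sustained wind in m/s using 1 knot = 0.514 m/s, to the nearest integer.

ΔP = 1007 − 872 = 135 hPa.
V ≈ 5.7 × 135^0.651 = 5.7 × 24.370 ≈ 138.906 kt.
138.906 × 0.514 ≈ 71.40 m/s → 71 m/s.

71 m/s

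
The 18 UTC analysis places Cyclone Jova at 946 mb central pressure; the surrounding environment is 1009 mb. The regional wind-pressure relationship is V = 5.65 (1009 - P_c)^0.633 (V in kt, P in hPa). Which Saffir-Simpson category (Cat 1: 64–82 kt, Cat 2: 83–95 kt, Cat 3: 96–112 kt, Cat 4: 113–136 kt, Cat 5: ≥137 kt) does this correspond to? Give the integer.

1

ΔP = 1009 − 946 = 63 mb.
V ≈ 5.65 × 63^0.633 = 5.65 × 13.77 ≈ 78 kt.
78 kt falls in the Category 1 band.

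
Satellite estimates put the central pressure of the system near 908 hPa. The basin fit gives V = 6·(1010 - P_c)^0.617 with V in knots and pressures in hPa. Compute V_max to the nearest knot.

ΔP = 1010 − 908 = 102 hPa.
102^0.617 ≈ 17.350.
V ≈ 6 × 17.350 ≈ 104.1 kt.

104 kt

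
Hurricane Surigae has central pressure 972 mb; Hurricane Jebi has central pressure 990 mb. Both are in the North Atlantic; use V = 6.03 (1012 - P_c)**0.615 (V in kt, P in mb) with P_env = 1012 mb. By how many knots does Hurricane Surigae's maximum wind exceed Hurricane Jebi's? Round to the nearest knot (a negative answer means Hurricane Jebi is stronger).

18 kt

Hurricane Surigae: ΔP = 40; V ≈ 6.03 × 40^0.615 ≈ 58.29 kt.
Hurricane Jebi: ΔP = 22; V ≈ 6.03 × 22^0.615 ≈ 40.36 kt.
Difference ≈ 58.29 − 40.36 = 17.93 → 18 kt.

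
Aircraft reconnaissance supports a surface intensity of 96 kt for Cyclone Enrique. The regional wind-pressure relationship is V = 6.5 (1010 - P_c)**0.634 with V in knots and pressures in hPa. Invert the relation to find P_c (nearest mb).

ΔP = (V / 6.5)^(1/0.634) = (96/6.5)^1.577.
96/6.5 = 14.769; 14.769^1.577 ≈ 69.89 mb.
P_c = 1010 − 69.89 = 940.11 ≈ 940 mb.

940 mb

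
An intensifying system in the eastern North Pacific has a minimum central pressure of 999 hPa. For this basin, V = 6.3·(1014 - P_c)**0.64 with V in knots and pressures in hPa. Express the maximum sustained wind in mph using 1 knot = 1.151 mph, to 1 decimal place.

41.0 mph

ΔP = 1014 − 999 = 15 hPa.
V ≈ 6.3 × 15^0.64 = 6.3 × 5.658 ≈ 35.648 kt.
35.648 × 1.151 ≈ 41.03 mph → 41.0 mph.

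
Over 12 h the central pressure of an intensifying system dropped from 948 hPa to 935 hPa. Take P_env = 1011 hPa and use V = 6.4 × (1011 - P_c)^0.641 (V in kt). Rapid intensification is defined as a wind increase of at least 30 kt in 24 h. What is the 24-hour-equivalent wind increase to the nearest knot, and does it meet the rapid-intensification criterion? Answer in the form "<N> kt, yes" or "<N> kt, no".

V₁: ΔP = 63, V ≈ 6.4 × 63^0.641 ≈ 91.11 kt.
V₂: ΔP = 76, V ≈ 6.4 × 76^0.641 ≈ 102.75 kt.
ΔV over 12 h = 11.64 kt → 24 h equivalent = 11.64 × 24/12 ≈ 23.28 kt.
23 kt < 30 kt ⇒ not rapid intensification.

23 kt, no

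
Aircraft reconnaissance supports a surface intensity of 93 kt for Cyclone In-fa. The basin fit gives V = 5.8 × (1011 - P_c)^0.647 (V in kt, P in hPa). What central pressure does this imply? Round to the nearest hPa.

938 hPa

ΔP = (V / 5.8)^(1/0.647) = (93/5.8)^1.546.
93/5.8 = 16.034; 16.034^1.546 ≈ 72.87 hPa.
P_c = 1011 − 72.87 = 938.13 ≈ 938 hPa.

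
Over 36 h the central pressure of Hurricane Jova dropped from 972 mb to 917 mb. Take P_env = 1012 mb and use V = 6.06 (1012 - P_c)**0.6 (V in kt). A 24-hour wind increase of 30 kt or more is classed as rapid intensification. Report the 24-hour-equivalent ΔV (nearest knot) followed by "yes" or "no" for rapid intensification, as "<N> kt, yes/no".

V₁: ΔP = 40, V ≈ 6.06 × 40^0.6 ≈ 55.43 kt.
V₂: ΔP = 95, V ≈ 6.06 × 95^0.6 ≈ 93.13 kt.
ΔV over 36 h = 37.70 kt → 24 h equivalent = 37.70 × 24/36 ≈ 25.13 kt.
25 kt < 30 kt ⇒ not rapid intensification.

25 kt, no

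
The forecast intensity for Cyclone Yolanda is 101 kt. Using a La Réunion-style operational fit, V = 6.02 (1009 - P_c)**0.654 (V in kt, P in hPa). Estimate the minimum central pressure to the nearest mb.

934 mb

ΔP = (V / 6.02)^(1/0.654) = (101/6.02)^1.529.
101/6.02 = 16.777; 16.777^1.529 ≈ 74.59 mb.
P_c = 1009 − 74.59 = 934.41 ≈ 934 mb.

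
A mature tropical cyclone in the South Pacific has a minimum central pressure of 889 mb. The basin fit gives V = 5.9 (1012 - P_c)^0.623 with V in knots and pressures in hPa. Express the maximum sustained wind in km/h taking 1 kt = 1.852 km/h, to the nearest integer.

219 km/h

ΔP = 1012 − 889 = 123 mb.
V ≈ 5.9 × 123^0.623 = 5.9 × 20.045 ≈ 118.267 kt.
118.267 × 1.852 ≈ 219.03 km/h → 219 km/h.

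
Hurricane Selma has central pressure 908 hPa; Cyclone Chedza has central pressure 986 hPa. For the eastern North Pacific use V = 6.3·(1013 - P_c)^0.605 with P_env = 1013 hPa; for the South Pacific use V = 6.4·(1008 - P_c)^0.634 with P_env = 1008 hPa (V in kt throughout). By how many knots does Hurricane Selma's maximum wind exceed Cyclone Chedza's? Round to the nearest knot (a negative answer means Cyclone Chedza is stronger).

60 kt

Hurricane Selma: ΔP = 105; V ≈ 6.3 × 105^0.605 ≈ 105.23 kt.
Cyclone Chedza: ΔP = 22; V ≈ 6.4 × 22^0.634 ≈ 45.42 kt.
Difference ≈ 105.23 − 45.42 = 59.81 → 60 kt.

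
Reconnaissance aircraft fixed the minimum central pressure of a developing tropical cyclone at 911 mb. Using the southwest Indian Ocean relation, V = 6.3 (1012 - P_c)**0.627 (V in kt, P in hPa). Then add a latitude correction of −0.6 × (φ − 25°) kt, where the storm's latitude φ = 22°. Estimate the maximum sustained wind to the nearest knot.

116 kt

ΔP = 1012 − 911 = 101 mb.
101^0.627 ≈ 18.060.
V ≈ 6.3 × 18.060 ≈ 113.8 kt.
Latitude correction: −0.6 × (22 − 25) = 1.8 kt.
Corrected V ≈ 115.6 kt → 116 kt.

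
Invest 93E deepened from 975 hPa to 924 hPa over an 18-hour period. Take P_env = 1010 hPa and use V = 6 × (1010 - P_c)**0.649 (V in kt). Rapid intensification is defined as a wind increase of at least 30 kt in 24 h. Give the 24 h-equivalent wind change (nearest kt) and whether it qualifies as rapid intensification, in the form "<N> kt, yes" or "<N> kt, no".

V₁: ΔP = 35, V ≈ 6 × 35^0.649 ≈ 60.29 kt.
V₂: ΔP = 86, V ≈ 6 × 86^0.649 ≈ 108.05 kt.
ΔV over 18 h = 47.76 kt → 24 h equivalent = 47.76 × 24/18 ≈ 63.68 kt.
64 kt ≥ 30 kt ⇒ rapid intensification.

64 kt, yes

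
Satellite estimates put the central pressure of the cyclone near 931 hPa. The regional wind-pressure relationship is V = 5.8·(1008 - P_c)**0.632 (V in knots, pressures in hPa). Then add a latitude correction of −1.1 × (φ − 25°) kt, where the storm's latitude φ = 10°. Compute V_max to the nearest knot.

ΔP = 1008 − 931 = 77 hPa.
77^0.632 ≈ 15.569.
V ≈ 5.8 × 15.569 ≈ 90.3 kt.
Latitude correction: −1.1 × (10 − 25) = 16.5 kt.
Corrected V ≈ 106.8 kt → 107 kt.

107 kt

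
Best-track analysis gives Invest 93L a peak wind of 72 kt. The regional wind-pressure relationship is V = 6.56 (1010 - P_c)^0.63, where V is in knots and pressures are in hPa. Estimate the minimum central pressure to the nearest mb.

ΔP = (V / 6.56)^(1/0.63) = (72/6.56)^1.587.
72/6.56 = 10.976; 10.976^1.587 ≈ 44.82 mb.
P_c = 1010 − 44.82 = 965.18 ≈ 965 mb.

965 mb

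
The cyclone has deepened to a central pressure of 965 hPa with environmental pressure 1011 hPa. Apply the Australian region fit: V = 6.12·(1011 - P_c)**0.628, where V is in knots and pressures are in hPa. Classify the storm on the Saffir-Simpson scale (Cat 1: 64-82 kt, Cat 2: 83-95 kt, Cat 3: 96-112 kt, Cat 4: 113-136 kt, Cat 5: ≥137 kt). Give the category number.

1

ΔP = 1011 − 965 = 46 hPa.
V ≈ 6.12 × 46^0.628 = 6.12 × 11.07 ≈ 68 kt.
68 kt falls in the Category 1 band.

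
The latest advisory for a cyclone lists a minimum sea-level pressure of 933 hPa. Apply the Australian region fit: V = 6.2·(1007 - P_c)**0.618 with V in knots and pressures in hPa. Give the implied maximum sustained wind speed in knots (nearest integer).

89 kt

ΔP = 1007 − 933 = 74 hPa.
74^0.618 ≈ 14.295.
V ≈ 6.2 × 14.295 ≈ 88.6 kt.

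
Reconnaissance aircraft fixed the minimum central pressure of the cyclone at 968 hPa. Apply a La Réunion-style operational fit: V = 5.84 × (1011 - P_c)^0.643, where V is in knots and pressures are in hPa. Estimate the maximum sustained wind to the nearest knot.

66 kt

ΔP = 1011 − 968 = 43 hPa.
43^0.643 ≈ 11.228.
V ≈ 5.84 × 11.228 ≈ 65.6 kt.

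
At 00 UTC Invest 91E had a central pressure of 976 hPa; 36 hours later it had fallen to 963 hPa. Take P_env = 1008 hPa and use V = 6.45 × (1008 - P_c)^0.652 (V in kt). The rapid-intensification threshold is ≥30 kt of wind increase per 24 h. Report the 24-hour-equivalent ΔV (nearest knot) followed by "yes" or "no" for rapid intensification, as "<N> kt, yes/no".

10 kt, no

V₁: ΔP = 32, V ≈ 6.45 × 32^0.652 ≈ 61.79 kt.
V₂: ΔP = 45, V ≈ 6.45 × 45^0.652 ≈ 77.17 kt.
ΔV over 36 h = 15.38 kt → 24 h equivalent = 15.38 × 24/36 ≈ 10.25 kt.
10 kt < 30 kt ⇒ not rapid intensification.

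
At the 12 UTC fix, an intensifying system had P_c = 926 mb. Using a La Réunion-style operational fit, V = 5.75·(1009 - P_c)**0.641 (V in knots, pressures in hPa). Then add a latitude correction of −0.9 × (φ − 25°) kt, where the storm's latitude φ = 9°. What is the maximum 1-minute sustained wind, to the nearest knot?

ΔP = 1009 − 926 = 83 mb.
83^0.641 ≈ 16.987.
V ≈ 5.75 × 16.987 ≈ 97.7 kt.
Latitude correction: −0.9 × (9 − 25) = 14.4 kt.
Corrected V ≈ 112.1 kt → 112 kt.

112 kt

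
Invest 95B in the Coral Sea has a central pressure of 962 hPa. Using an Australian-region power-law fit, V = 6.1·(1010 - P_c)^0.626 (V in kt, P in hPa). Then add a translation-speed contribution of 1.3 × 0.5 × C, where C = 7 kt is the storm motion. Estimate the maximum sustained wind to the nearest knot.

ΔP = 1010 − 962 = 48 hPa.
48^0.626 ≈ 11.284.
V ≈ 6.1 × 11.284 ≈ 68.8 kt.
Translation term: 1.3 × 0.5 × 7 = 4.55 kt.
Corrected V ≈ 73.35 kt → 73 kt.

73 kt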